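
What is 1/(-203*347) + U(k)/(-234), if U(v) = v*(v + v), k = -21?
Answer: -3451622/915733 ≈ -3.7692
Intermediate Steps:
U(v) = 2*v² (U(v) = v*(2*v) = 2*v²)
1/(-203*347) + U(k)/(-234) = 1/(-203*347) + (2*(-21)²)/(-234) = -1/203*1/347 + (2*441)*(-1/234) = -1/70441 + 882*(-1/234) = -1/70441 - 49/13 = -3451622/915733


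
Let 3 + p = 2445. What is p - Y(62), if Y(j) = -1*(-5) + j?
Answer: 2375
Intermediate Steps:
p = 2442 (p = -3 + 2445 = 2442)
Y(j) = 5 + j
p - Y(62) = 2442 - (5 + 62) = 2442 - 1*67 = 2442 - 67 = 2375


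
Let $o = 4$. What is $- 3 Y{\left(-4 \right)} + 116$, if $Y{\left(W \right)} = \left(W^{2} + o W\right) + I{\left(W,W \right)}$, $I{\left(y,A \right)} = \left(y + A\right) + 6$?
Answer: $122$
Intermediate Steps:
$I{\left(y,A \right)} = 6 + A + y$ ($I{\left(y,A \right)} = \left(A + y\right) + 6 = 6 + A + y$)
$Y{\left(W \right)} = 6 + W^{2} + 6 W$ ($Y{\left(W \right)} = \left(W^{2} + 4 W\right) + \left(6 + W + W\right) = \left(W^{2} + 4 W\right) + \left(6 + 2 W\right) = 6 + W^{2} + 6 W$)
$- 3 Y{\left(-4 \right)} + 116 = - 3 \left(6 + \left(-4\right)^{2} + 6 \left(-4\right)\right) + 116 = - 3 \left(6 + 16 - 24\right) + 116 = \left(-3\right) \left(-2\right) + 116 = 6 + 116 = 122$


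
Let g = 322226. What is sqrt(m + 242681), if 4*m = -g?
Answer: sqrt(648498)/2 ≈ 402.65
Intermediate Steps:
m = -161113/2 (m = (-1*322226)/4 = (1/4)*(-322226) = -161113/2 ≈ -80557.)
sqrt(m + 242681) = sqrt(-161113/2 + 242681) = sqrt(324249/2) = sqrt(648498)/2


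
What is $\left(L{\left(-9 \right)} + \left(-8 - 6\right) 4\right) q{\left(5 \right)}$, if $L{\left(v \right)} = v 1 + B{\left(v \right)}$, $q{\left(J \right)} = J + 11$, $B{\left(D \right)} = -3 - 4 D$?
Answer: $-512$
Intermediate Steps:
$q{\left(J \right)} = 11 + J$
$L{\left(v \right)} = -3 - 3 v$ ($L{\left(v \right)} = v 1 - \left(3 + 4 v\right) = v - \left(3 + 4 v\right) = -3 - 3 v$)
$\left(L{\left(-9 \right)} + \left(-8 - 6\right) 4\right) q{\left(5 \right)} = \left(\left(-3 - -27\right) + \left(-8 - 6\right) 4\right) \left(11 + 5\right) = \left(\left(-3 + 27\right) - 56\right) 16 = \left(24 - 56\right) 16 = \left(-32\right) 16 = -512$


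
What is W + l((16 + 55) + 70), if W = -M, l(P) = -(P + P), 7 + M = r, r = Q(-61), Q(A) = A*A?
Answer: -3996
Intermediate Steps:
Q(A) = A²
r = 3721 (r = (-61)² = 3721)
M = 3714 (M = -7 + 3721 = 3714)
l(P) = -2*P
W = -3714 (W = -1*3714 = -3714)
W + l((16 + 55) + 70) = -3714 - 2*((16 + 55) + 70) = -3714 - 2*(71 + 70) = -3714 - 2*141 = -3714 - 282 = -3996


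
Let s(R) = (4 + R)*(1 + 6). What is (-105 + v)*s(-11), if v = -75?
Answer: 8820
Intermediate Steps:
s(R) = 28 + 7*R (s(R) = (4 + R)*7 = 28 + 7*R)
(-105 + v)*s(-11) = (-105 - 75)*(28 + 7*(-11)) = -180*(28 - 77) = -180*(-49) = 8820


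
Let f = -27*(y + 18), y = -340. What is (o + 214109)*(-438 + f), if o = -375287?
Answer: -1330685568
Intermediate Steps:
f = 8694 (f = -27*(-340 + 18) = -27*(-322) = 8694)
(o + 214109)*(-438 + f) = (-375287 + 214109)*(-438 + 8694) = -161178*8256 = -1330685568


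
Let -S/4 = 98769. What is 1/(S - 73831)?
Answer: -1/468907 ≈ -2.1326e-6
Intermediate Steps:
S = -395076 (S = -4*98769 = -395076)
1/(S - 73831) = 1/(-395076 - 73831) = 1/(-468907) = -1/468907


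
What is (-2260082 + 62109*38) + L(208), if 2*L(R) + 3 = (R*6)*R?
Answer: 459701/2 ≈ 2.2985e+5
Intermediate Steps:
L(R) = -3/2 + 3*R² (L(R) = -3/2 + ((R*6)*R)/2 = -3/2 + ((6*R)*R)/2 = -3/2 + (6*R²)/2 = -3/2 + 3*R²)
(-2260082 + 62109*38) + L(208) = (-2260082 + 62109*38) + (-3/2 + 3*208²) = (-2260082 + 2360142) + (-3/2 + 3*43264) = 100060 + (-3/2 + 129792) = 100060 + 259581/2 = 459701/2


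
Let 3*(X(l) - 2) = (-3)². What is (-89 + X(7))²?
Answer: 7056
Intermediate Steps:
X(l) = 5 (X(l) = 2 + (⅓)*(-3)² = 2 + (⅓)*9 = 2 + 3 = 5)
(-89 + X(7))² = (-89 + 5)² = (-84)² = 7056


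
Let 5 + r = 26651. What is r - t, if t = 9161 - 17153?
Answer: 34638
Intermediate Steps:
r = 26646 (r = -5 + 26651 = 26646)
t = -7992
r - t = 26646 - 1*(-7992) = 26646 + 7992 = 34638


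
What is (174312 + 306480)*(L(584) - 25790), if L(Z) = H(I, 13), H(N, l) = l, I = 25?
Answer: -12393375384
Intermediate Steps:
L(Z) = 13
(174312 + 306480)*(L(584) - 25790) = (174312 + 306480)*(13 - 25790) = 480792*(-25777) = -12393375384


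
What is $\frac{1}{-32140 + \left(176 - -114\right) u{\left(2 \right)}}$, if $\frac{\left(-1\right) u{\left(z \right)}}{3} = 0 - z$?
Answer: $- \frac{1}{30400} \approx -3.2895 \cdot 10^{-5}$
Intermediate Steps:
$u{\left(z \right)} = 3 z$ ($u{\left(z \right)} = - 3 \left(0 - z\right) = - 3 \left(- z\right) = 3 z$)
$\frac{1}{-32140 + \left(176 - -114\right) u{\left(2 \right)}} = \frac{1}{-32140 + \left(176 - -114\right) 3 \cdot 2} = \frac{1}{-32140 + \left(176 + 114\right) 6} = \frac{1}{-32140 + 290 \cdot 6} = \frac{1}{-32140 + 1740} = \frac{1}{-30400} = - \frac{1}{30400}$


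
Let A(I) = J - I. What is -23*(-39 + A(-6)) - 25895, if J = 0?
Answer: -25136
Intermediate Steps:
A(I) = -I (A(I) = 0 - I = -I)
-23*(-39 + A(-6)) - 25895 = -23*(-39 - 1*(-6)) - 25895 = -23*(-39 + 6) - 25895 = -23*(-33) - 25895 = 759 - 25895 = -25136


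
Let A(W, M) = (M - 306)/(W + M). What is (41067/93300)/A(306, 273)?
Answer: -2641977/342100 ≈ -7.7228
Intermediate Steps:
A(W, M) = (-306 + M)/(M + W)
(41067/93300)/A(306, 273) = (41067/93300)/(((-306 + 273)/(273 + 306))) = (41067*(1/93300))/((-33/579)) = 13689/(31100*(((1/579)*(-33)))) = 13689/(31100*(-11/193)) = (13689/31100)*(-193/11) = -2641977/342100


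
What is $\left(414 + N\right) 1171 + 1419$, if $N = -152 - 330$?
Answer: $-78209$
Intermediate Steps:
$N = -482$
$\left(414 + N\right) 1171 + 1419 = \left(414 - 482\right) 1171 + 1419 = \left(-68\right) 1171 + 1419 = -79628 + 1419 = -78209$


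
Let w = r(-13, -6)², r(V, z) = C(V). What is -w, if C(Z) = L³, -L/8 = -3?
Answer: -191102976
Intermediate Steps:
L = 24 (L = -8*(-3) = 24)
C(Z) = 13824 (C(Z) = 24³ = 13824)
r(V, z) = 13824
w = 191102976 (w = 13824² = 191102976)
-w = -1*191102976 = -191102976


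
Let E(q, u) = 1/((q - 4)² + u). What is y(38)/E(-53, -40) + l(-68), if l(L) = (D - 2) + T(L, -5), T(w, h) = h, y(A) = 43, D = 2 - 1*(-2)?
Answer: 137984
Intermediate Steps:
D = 4 (D = 2 + 2 = 4)
E(q, u) = 1/(u + (-4 + q)²) (E(q, u) = 1/((-4 + q)² + u) = 1/(u + (-4 + q)²))
l(L) = -3 (l(L) = (4 - 2) - 5 = 2 - 5 = -3)
y(38)/E(-53, -40) + l(-68) = 43/(1/(-40 + (-4 - 53)²)) - 3 = 43/(1/(-40 + (-57)²)) - 3 = 43/(1/(-40 + 3249)) - 3 = 43/(1/3209) - 3 = 43*3209 - 3 = 137987 - 3 = 137984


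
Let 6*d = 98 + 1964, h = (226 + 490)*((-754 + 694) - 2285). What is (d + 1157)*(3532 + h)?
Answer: -2514348992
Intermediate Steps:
h = -1679020 (h = 716*(-60 - 2285) = 716*(-2345) = -1679020)
d = 1031/3 (d = (98 + 1964)/6 = (⅙)*2062 = 1031/3 ≈ 343.67)
(d + 1157)*(3532 + h) = (1031/3 + 1157)*(3532 - 1679020) = (4502/3)*(-1675488) = -2514348992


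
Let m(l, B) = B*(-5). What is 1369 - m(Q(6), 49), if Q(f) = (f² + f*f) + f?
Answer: 1614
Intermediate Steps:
Q(f) = f + 2*f² (Q(f) = (f² + f²) + f = 2*f² + f = f + 2*f²)
m(l, B) = -5*B
1369 - m(Q(6), 49) = 1369 - (-5)*49 = 1369 - 1*(-245) = 1369 + 245 = 1614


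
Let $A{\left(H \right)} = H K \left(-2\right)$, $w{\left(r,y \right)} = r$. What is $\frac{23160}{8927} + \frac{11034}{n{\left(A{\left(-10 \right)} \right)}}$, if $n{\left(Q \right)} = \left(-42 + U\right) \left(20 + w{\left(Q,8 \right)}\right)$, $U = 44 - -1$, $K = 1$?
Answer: $\frac{16879953}{178540} \approx 94.544$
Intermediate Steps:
$A{\left(H \right)} = - 2 H$ ($A{\left(H \right)} = H 1 \left(-2\right) = H \left(-2\right) = - 2 H$)
$U = 45$ ($U = 44 + 1 = 45$)
$n{\left(Q \right)} = 60 + 3 Q$ ($n{\left(Q \right)} = \left(-42 + 45\right) \left(20 + Q\right) = 3 \left(20 + Q\right) = 60 + 3 Q$)
$\frac{23160}{8927} + \frac{11034}{n{\left(A{\left(-10 \right)} \right)}} = \frac{23160}{8927} + \frac{11034}{60 + 3 \left(\left(-2\right) \left(-10\right)\right)} = 23160 \cdot \frac{1}{8927} + \frac{11034}{60 + 3 \cdot 20} = \frac{23160}{8927} + \frac{11034}{60 + 60} = \frac{23160}{8927} + \frac{11034}{120} = \frac{23160}{8927} + 11034 \cdot \frac{1}{120} = \frac{23160}{8927} + \frac{1839}{20} = \frac{16879953}{178540}$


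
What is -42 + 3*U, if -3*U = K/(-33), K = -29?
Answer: -1415/33 ≈ -42.879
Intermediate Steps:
U = -29/99 (U = -(-29)/(3*(-33)) = -(-29)*(-1)/(3*33) = -⅓*29/33 = -29/99 ≈ -0.29293)
-42 + 3*U = -42 + 3*(-29/99) = -42 - 29/33 = -1415/33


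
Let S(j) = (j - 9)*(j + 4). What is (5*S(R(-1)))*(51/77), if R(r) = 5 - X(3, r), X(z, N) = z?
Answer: -1530/11 ≈ -139.09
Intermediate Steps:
R(r) = 2 (R(r) = 5 - 1*3 = 5 - 3 = 2)
S(j) = (-9 + j)*(4 + j)
(5*S(R(-1)))*(51/77) = (5*(-36 + 2² - 5*2))*(51/77) = (5*(-36 + 4 - 10))*(51*(1/77)) = (5*(-42))*(51/77) = -210*51/77 = -1530/11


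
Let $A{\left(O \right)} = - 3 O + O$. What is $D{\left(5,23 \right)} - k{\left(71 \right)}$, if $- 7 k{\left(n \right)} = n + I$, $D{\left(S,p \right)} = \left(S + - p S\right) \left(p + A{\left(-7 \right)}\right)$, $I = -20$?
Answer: $- \frac{28439}{7} \approx -4062.7$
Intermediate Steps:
$A{\left(O \right)} = - 2 O$
$D{\left(S,p \right)} = \left(14 + p\right) \left(S - S p\right)$ ($D{\left(S,p \right)} = \left(S + - p S\right) \left(p - -14\right) = \left(S - S p\right) \left(p + 14\right) = \left(S - S p\right) \left(14 + p\right) = \left(14 + p\right) \left(S - S p\right)$)
$k{\left(n \right)} = \frac{20}{7} - \frac{n}{7}$ ($k{\left(n \right)} = - \frac{n - 20}{7} = - \frac{-20 + n}{7} = \frac{20}{7} - \frac{n}{7}$)
$D{\left(5,23 \right)} - k{\left(71 \right)} = 5 \left(14 - 23^{2} - 299\right) - \left(\frac{20}{7} - \frac{71}{7}\right) = 5 \left(14 - 529 - 299\right) - \left(\frac{20}{7} - \frac{71}{7}\right) = 5 \left(14 - 529 - 299\right) - - \frac{51}{7} = 5 \left(-814\right) + \frac{51}{7} = -4070 + \frac{51}{7} = - \frac{28439}{7}$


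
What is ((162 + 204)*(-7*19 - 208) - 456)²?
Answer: 15690568644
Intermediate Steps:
((162 + 204)*(-7*19 - 208) - 456)² = (366*(-133 - 208) - 456)² = (366*(-341) - 456)² = (-124806 - 456)² = (-125262)² = 15690568644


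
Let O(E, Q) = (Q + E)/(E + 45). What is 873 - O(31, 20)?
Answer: 66297/76 ≈ 872.33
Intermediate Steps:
O(E, Q) = (E + Q)/(45 + E)
873 - O(31, 20) = 873 - (31 + 20)/(45 + 31) = 873 - 51/76 = 66297/76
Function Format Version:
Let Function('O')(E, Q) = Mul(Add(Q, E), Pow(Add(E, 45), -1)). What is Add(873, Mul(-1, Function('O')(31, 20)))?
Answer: Rational(66297, 76) ≈ 872.33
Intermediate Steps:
Function('O')(E, Q) = Mul(Pow(Add(45, E), -1), Add(E, Q)) (Function('O')(E, Q) = Mul(Add(E, Q), Pow(Add(45, E), -1)) = Mul(Pow(Add(45, E), -1), Add(E, Q)))
Add(873, Mul(-1, Function('O')(31, 20))) = Add(873, Mul(-1, Mul(Pow(Add(45, 31), -1), Add(31, 20)))) = Add(873, Mul(-1, Mul(Pow(76, -1), 51))) = Add(873, Mul(-1, Mul(Rational(1, 76), 51))) = Add(873, Mul(-1, Rational(51, 76))) = Add(873, Rational(-51, 76)) = Rational(66297, 76)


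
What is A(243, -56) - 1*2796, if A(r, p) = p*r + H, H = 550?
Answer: -15854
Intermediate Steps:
A(r, p) = 550 + p*r (A(r, p) = p*r + 550 = 550 + p*r)
A(243, -56) - 1*2796 = (550 - 56*243) - 1*2796 = (550 - 13608) - 2796 = -13058 - 2796 = -15854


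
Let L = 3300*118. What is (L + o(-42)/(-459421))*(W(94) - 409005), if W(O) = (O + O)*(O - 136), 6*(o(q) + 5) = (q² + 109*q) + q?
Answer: -74582979341126781/459421 ≈ -1.6234e+11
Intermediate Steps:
o(q) = -5 + q²/6 + 55*q/3 (o(q) = -5 + ((q² + 109*q) + q)/6 = -5 + (q² + 110*q)/6 = -5 + (q²/6 + 55*q/3) = -5 + q²/6 + 55*q/3)
L = 389400
W(O) = 2*O*(-136 + O) (W(O) = (2*O)*(-136 + O) = 2*O*(-136 + O))
(L + o(-42)/(-459421))*(W(94) - 409005) = (389400 + (-5 + (⅙)*(-42)² + (55/3)*(-42))/(-459421))*(2*94*(-136 + 94) - 409005) = (389400 + (-5 + (⅙)*1764 - 770)*(-1/459421))*(2*94*(-42) - 409005) = (389400 + (-5 + 294 - 770)*(-1/459421))*(-7896 - 409005) = (389400 - 481*(-1/459421))*(-416901) = (389400 + 481/459421)*(-416901) = (178898537881/459421)*(-416901) = -74582979341126781/459421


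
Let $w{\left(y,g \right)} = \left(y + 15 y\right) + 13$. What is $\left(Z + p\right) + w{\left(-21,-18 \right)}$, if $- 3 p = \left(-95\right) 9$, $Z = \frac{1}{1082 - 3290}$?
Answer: $- \frac{83905}{2208} \approx -38.0$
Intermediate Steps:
$w{\left(y,g \right)} = 13 + 16 y$ ($w{\left(y,g \right)} = 16 y + 13 = 13 + 16 y$)
$Z = - \frac{1}{2208}$ ($Z = \frac{1}{-2208} = - \frac{1}{2208} \approx -0.0004529$)
$p = 285$ ($p = - \frac{\left(-95\right) 9}{3} = \left(- \frac{1}{3}\right) \left(-855\right) = 285$)
$\left(Z + p\right) + w{\left(-21,-18 \right)} = \left(- \frac{1}{2208} + 285\right) + \left(13 + 16 \left(-21\right)\right) = \frac{629279}{2208} + \left(13 - 336\right) = \frac{629279}{2208} - 323 = - \frac{83905}{2208}$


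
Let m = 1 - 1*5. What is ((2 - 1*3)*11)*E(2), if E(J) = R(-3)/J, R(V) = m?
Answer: 22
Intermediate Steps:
m = -4 (m = 1 - 5 = -4)
R(V) = -4
E(J) = -4/J
((2 - 1*3)*11)*E(2) = ((2 - 1*3)*11)*(-4/2) = ((2 - 3)*11)*(-4*½) = -1*11*(-2) = -11*(-2) = 22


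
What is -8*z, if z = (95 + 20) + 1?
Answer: -928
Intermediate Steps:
z = 116 (z = 115 + 1 = 116)
-8*z = -8*116 = -928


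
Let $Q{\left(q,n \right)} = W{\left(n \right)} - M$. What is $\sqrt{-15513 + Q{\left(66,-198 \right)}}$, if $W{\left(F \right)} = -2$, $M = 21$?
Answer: $4 i \sqrt{971} \approx 124.64 i$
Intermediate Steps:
$Q{\left(q,n \right)} = -23$ ($Q{\left(q,n \right)} = -2 - 21 = -23$)
$\sqrt{-15513 + Q{\left(66,-198 \right)}} = \sqrt{-15513 - 23} = \sqrt{-15536} = 4 i \sqrt{971}$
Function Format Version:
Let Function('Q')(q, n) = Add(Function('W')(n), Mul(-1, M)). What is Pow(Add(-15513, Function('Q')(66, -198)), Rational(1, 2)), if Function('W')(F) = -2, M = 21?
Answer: Mul(4, I, Pow(971, Rational(1, 2))) ≈ Mul(124.64, I)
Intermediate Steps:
Function('Q')(q, n) = -23 (Function('Q')(q, n) = Add(-2, Mul(-1, 21)) = Add(-2, -21) = -23)
Pow(Add(-15513, Function('Q')(66, -198)), Rational(1, 2)) = Pow(Add(-15513, -23), Rational(1, 2)) = Pow(-15536, Rational(1, 2)) = Mul(4, I, Pow(971, Rational(1, 2)))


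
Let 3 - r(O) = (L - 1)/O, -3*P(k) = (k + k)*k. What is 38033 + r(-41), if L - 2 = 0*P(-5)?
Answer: 1559477/41 ≈ 38036.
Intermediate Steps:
P(k) = -2*k**2/3 (P(k) = -(k + k)*k/3 = -2*k*k/3 = -2*k**2/3)
L = 2 (L = 2 + 0*(-2/3*(-5)**2) = 2 + 0*(-2/3*25) = 2 + 0*(-50/3) = 2 + 0 = 2)
r(O) = 3 - 1/O (r(O) = 3 - (2 - 1)/O = 3 - 1/O)
38033 + r(-41) = 38033 + (3 - 1/(-41)) = 38033 + (3 - 1*(-1/41)) = 38033 + (3 + 1/41) = 38033 + 124/41 = 1559477/41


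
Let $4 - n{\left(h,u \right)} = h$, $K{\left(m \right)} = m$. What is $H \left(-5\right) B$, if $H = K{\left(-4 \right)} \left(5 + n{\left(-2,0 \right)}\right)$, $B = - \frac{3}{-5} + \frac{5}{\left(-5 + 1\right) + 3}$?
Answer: $-968$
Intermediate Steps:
$n{\left(h,u \right)} = 4 - h$
$B = - \frac{22}{5}$ ($B = \left(-3\right) \left(- \frac{1}{5}\right) + \frac{5}{-4 + 3} = \frac{3}{5} + \frac{5}{-1} = \frac{3}{5} + 5 \left(-1\right) = \frac{3}{5} - 5 = - \frac{22}{5} \approx -4.4$)
$H = -44$ ($H = - 4 \left(5 + \left(4 - -2\right)\right) = - 4 \left(5 + \left(4 + 2\right)\right) = - 4 \left(5 + 6\right) = \left(-4\right) 11 = -44$)
$H \left(-5\right) B = \left(-44\right) \left(-5\right) \left(- \frac{22}{5}\right) = 220 \left(- \frac{22}{5}\right) = -968$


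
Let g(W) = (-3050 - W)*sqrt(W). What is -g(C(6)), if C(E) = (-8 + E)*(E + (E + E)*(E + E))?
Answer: 27500*I*sqrt(3) ≈ 47631.0*I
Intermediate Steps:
C(E) = (-8 + E)*(E + 4*E**2) (C(E) = (-8 + E)*(E + (2*E)*(2*E)) = (-8 + E)*(E + 4*E**2))
g(W) = sqrt(W)*(-3050 - W)
-g(C(6)) = -sqrt(6*(-8 - 31*6 + 4*6**2))*(-3050 - 6*(-8 - 31*6 + 4*6**2)) = -sqrt(6*(-8 - 186 + 4*36))*(-3050 - 6*(-8 - 186 + 4*36)) = -sqrt(6*(-8 - 186 + 144))*(-3050 - 6*(-8 - 186 + 144)) = -sqrt(6*(-50))*(-3050 - 6*(-50)) = -sqrt(-300)*(-3050 - 1*(-300)) = -10*I*sqrt(3)*(-3050 + 300) = -10*I*sqrt(3)*(-2750) = -(-27500)*I*sqrt(3) = 27500*I*sqrt(3)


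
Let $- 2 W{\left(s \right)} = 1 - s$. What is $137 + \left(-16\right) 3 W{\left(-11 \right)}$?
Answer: $425$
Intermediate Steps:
$W{\left(s \right)} = - \frac{1}{2} + \frac{s}{2}$ ($W{\left(s \right)} = - \frac{1 - s}{2} = - \frac{1}{2} + \frac{s}{2}$)
$137 + \left(-16\right) 3 W{\left(-11 \right)} = 137 + \left(-16\right) 3 \left(- \frac{1}{2} + \frac{1}{2} \left(-11\right)\right) = 137 - 48 \left(- \frac{1}{2} - \frac{11}{2}\right) = 137 - -288 = 137 + 288 = 425$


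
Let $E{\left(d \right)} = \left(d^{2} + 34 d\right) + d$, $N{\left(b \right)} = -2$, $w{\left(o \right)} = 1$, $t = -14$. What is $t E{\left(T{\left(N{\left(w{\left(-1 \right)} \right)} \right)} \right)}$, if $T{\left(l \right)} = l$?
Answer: $924$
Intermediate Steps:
$E{\left(d \right)} = d^{2} + 35 d$
$t E{\left(T{\left(N{\left(w{\left(-1 \right)} \right)} \right)} \right)} = - 14 \left(- 2 \left(35 - 2\right)\right) = - 14 \left(\left(-2\right) 33\right) = \left(-14\right) \left(-66\right) = 924$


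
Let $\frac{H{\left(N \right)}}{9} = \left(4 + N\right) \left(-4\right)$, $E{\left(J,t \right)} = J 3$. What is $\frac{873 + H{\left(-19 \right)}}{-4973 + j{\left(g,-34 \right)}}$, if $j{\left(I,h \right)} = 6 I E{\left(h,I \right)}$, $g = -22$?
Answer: $\frac{1413}{8491} \approx 0.16641$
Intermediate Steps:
$E{\left(J,t \right)} = 3 J$
$H{\left(N \right)} = -144 - 36 N$ ($H{\left(N \right)} = 9 \left(4 + N\right) \left(-4\right) = 9 \left(-16 - 4 N\right) = -144 - 36 N$)
$j{\left(I,h \right)} = 18 I h$ ($j{\left(I,h \right)} = 6 I 3 h = 18 I h$)
$\frac{873 + H{\left(-19 \right)}}{-4973 + j{\left(g,-34 \right)}} = \frac{873 - -540}{-4973 + 18 \left(-22\right) \left(-34\right)} = \frac{873 + \left(-144 + 684\right)}{-4973 + 13464} = \frac{873 + 540}{8491} = 1413 \cdot \frac{1}{8491} = \frac{1413}{8491}$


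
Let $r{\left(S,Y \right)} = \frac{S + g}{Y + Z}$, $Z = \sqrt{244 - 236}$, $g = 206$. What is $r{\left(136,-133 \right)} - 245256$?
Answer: $- \frac{4336416822}{17681} - \frac{684 \sqrt{2}}{17681} \approx -2.4526 \cdot 10^{5}$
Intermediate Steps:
$Z = 2 \sqrt{2}$ ($Z = \sqrt{8} = 2 \sqrt{2} \approx 2.8284$)
$r{\left(S,Y \right)} = \frac{206 + S}{Y + 2 \sqrt{2}}$ ($r{\left(S,Y \right)} = \frac{S + 206}{Y + 2 \sqrt{2}} = \frac{206 + S}{Y + 2 \sqrt{2}}$)
$r{\left(136,-133 \right)} - 245256 = \frac{206 + 136}{-133 + 2 \sqrt{2}} - 245256 = \frac{1}{-133 + 2 \sqrt{2}} \cdot 342 - 245256 = \frac{342}{-133 + 2 \sqrt{2}} - 245256 = -245256 + \frac{342}{-133 + 2 \sqrt{2}}$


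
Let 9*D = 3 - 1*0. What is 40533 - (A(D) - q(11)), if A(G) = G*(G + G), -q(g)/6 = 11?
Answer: 364201/9 ≈ 40467.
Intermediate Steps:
q(g) = -66 (q(g) = -6*11 = -66)
D = ⅓ (D = (3 - 1*0)/9 = (3 + 0)/9 = (⅑)*3 = ⅓ ≈ 0.33333)
A(G) = 2*G² (A(G) = G*(2*G) = 2*G²)
40533 - (A(D) - q(11)) = 40533 - (2*(⅓)² - 1*(-66)) = 40533 - (2*(⅑) + 66) = 40533 - (2/9 + 66) = 40533 - 1*596/9 = 40533 - 596/9 = 364201/9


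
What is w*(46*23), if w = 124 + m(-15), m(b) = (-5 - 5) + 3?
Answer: 123786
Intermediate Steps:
m(b) = -7 (m(b) = -10 + 3 = -7)
w = 117 (w = 124 - 7 = 117)
w*(46*23) = 117*(46*23) = 117*1058 = 123786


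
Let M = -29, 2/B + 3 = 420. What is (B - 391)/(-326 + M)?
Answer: 32609/29607 ≈ 1.1014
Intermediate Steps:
B = 2/417 (B = 2/(-3 + 420) = 2/417 ≈ 0.0047962)
(B - 391)/(-326 + M) = (2/417 - 391)/(-326 - 29) = -163045/417/(-355) = -163045/417*(-1/355) = 32609/29607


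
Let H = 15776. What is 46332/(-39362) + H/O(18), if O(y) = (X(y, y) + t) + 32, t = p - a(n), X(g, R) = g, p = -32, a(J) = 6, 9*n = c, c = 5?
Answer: 77552366/59043 ≈ 1313.5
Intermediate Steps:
n = 5/9 (n = (⅑)*5 = 5/9 ≈ 0.55556)
t = -38 (t = -32 - 1*6 = -32 - 6 = -38)
O(y) = -6 + y (O(y) = (y - 38) + 32 = (-38 + y) + 32 = -6 + y)
46332/(-39362) + H/O(18) = 46332/(-39362) + 15776/(-6 + 18) = 46332*(-1/39362) + 15776/12 = -23166/19681 + 15776*(1/12) = -23166/19681 + 3944/3 = 77552366/59043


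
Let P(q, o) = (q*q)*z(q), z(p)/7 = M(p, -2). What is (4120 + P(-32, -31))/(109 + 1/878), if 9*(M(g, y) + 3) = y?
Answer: -149955376/861327 ≈ -174.10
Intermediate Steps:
M(g, y) = -3 + y/9
z(p) = -203/9 (z(p) = 7*(-3 + (⅑)*(-2)) = 7*(-3 - 2/9) = 7*(-29/9) = -203/9)
P(q, o) = -203*q²/9 (P(q, o) = (q*q)*(-203/9) = q²*(-203/9) = -203*q²/9)
(4120 + P(-32, -31))/(109 + 1/878) = (4120 - 203/9*(-32)²)/(109 + 1/878) = (4120 - 203/9*1024)/(109 + 1/878) = (4120 - 207872/9)/(95703/878) = -170792/9*878/95703 = -149955376/861327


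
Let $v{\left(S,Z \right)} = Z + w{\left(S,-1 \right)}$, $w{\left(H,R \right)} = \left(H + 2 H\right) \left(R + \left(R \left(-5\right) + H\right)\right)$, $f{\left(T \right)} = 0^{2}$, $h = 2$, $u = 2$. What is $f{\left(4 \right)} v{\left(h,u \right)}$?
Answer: $0$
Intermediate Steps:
$f{\left(T \right)} = 0$
$w{\left(H,R \right)} = 3 H \left(H - 4 R\right)$ ($w{\left(H,R \right)} = 3 H \left(R + \left(- 5 R + H\right)\right) = 3 H \left(R + \left(H - 5 R\right)\right) = 3 H \left(H - 4 R\right)$)
$v{\left(S,Z \right)} = Z + 3 S \left(4 + S\right)$ ($v{\left(S,Z \right)} = Z + 3 S \left(S - -4\right) = Z + 3 S \left(S + 4\right) = Z + 3 S \left(4 + S\right)$)
$f{\left(4 \right)} v{\left(h,u \right)} = 0 \left(2 + 3 \cdot 2 \left(4 + 2\right)\right) = 0 \left(2 + 3 \cdot 2 \cdot 6\right) = 0 \left(2 + 36\right) = 0 \cdot 38 = 0$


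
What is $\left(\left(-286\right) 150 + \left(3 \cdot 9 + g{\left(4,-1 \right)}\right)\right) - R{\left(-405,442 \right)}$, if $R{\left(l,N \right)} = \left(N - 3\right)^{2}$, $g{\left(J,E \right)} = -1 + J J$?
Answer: $-235579$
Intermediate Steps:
$g{\left(J,E \right)} = -1 + J^{2}$
$R{\left(l,N \right)} = \left(-3 + N\right)^{2}$
$\left(\left(-286\right) 150 + \left(3 \cdot 9 + g{\left(4,-1 \right)}\right)\right) - R{\left(-405,442 \right)} = \left(\left(-286\right) 150 + \left(3 \cdot 9 - \left(1 - 4^{2}\right)\right)\right) - \left(-3 + 442\right)^{2} = \left(-42900 + \left(27 + \left(-1 + 16\right)\right)\right) - 439^{2} = \left(-42900 + \left(27 + 15\right)\right) - 192721 = \left(-42900 + 42\right) - 192721 = -42858 - 192721 = -235579$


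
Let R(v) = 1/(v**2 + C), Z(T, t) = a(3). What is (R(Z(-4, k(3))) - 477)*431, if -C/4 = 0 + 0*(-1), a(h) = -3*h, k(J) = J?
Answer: -16652116/81 ≈ -2.0558e+5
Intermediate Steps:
C = 0 (C = -4*(0 + 0*(-1)) = -4*(0 + 0) = -4*0 = 0)
Z(T, t) = -9 (Z(T, t) = -3*3 = -9)
R(v) = v**(-2) (R(v) = 1/(v**2 + 0) = 1/(v**2) = v**(-2))
(R(Z(-4, k(3))) - 477)*431 = ((-9)**(-2) - 477)*431 = (1/81 - 477)*431 = -38636/81*431 = -16652116/81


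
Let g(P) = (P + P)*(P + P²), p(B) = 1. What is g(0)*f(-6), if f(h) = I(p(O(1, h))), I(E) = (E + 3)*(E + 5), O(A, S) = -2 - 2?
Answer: 0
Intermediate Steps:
O(A, S) = -4
I(E) = (3 + E)*(5 + E)
f(h) = 24 (f(h) = 15 + 1² + 8*1 = 15 + 1 + 8 = 24)
g(P) = 2*P*(P + P²) (g(P) = (2*P)*(P + P²) = 2*P*(P + P²))
g(0)*f(-6) = (2*0²*(1 + 0))*24 = (2*0*1)*24 = 0*24 = 0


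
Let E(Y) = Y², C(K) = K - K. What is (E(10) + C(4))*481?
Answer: 48100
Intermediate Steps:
C(K) = 0
(E(10) + C(4))*481 = (10² + 0)*481 = (100 + 0)*481 = 100*481 = 48100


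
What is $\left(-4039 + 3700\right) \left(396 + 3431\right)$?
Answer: $-1297353$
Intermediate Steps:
$\left(-4039 + 3700\right) \left(396 + 3431\right) = \left(-339\right) 3827 = -1297353$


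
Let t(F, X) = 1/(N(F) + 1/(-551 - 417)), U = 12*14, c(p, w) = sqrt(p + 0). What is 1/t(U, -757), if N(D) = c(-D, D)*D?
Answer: -1/968 + 336*I*sqrt(42) ≈ -0.0010331 + 2177.5*I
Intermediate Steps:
c(p, w) = sqrt(p)
N(D) = D*sqrt(-D) (N(D) = sqrt(-D)*D = D*sqrt(-D))
U = 168
t(F, X) = 1/(-1/968 - (-F)**(3/2)) (t(F, X) = 1/(-(-F)**(3/2) + 1/(-551 - 417)) = 1/(-(-F)**(3/2) + 1/(-968)) = 1/(-(-F)**(3/2) - 1/968) = 1/(-1/968 - (-F)**(3/2)))
1/t(U, -757) = 1/(968/(-1 - 968*(-336*I*sqrt(42)))) = 1/(968/(-1 - (-325248)*I*sqrt(42))) = 1/(968/(-1 + 325248*I*sqrt(42))) = -1/968 + 336*I*sqrt(42)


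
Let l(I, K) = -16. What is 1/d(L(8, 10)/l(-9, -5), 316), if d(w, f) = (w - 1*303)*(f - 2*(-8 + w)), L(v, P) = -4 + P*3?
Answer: -32/3268017 ≈ -9.7919e-6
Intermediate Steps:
L(v, P) = -4 + 3*P
d(w, f) = (-303 + w)*(16 + f - 2*w) (d(w, f) = (w - 303)*(f + (16 - 2*w)) = (-303 + w)*(16 + f - 2*w))
1/d(L(8, 10)/l(-9, -5), 316) = 1/(-4848 - 303*316 - 2*(-4 + 3*10)²/256 + 622*((-4 + 3*10)/(-16)) + 316*((-4 + 3*10)/(-16))) = 1/(-4848 - 95748 - 2*(-4 + 30)²/256 + 622*((-4 + 30)*(-1/16)) + 316*((-4 + 30)*(-1/16))) = 1/(-4848 - 95748 - 2*(26*(-1/16))² + 622*(26*(-1/16)) + 316*(26*(-1/16))) = 1/(-4848 - 95748 - 2*(-13/8)² + 622*(-13/8) + 316*(-13/8)) = 1/(-4848 - 95748 - 2*169/64 - 4043/4 - 1027/2) = 1/(-4848 - 95748 - 169/32 - 4043/4 - 1027/2) = 1/(-3268017/32) = -32/3268017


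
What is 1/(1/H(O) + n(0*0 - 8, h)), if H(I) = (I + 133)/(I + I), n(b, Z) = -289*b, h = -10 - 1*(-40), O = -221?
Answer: 44/101949 ≈ 0.00043159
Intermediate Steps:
h = 30 (h = -10 + 40 = 30)
H(I) = (133 + I)/(2*I) (H(I) = (133 + I)/((2*I)) = (133 + I)*(1/(2*I)) = (133 + I)/(2*I))
1/(1/H(O) + n(0*0 - 8, h)) = 1/(1/((1/2)*(133 - 221)/(-221)) - 289*(0*0 - 8)) = 1/(1/((1/2)*(-1/221)*(-88)) - 289*(0 - 8)) = 1/(1/(44/221) - 289*(-8)) = 1/(221/44 + 2312) = 1/(101949/44) = 44/101949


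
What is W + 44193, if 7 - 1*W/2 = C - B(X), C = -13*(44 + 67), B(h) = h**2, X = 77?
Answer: 58951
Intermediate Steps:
C = -1443 (C = -13*111 = -1443)
W = 14758 (W = 14 - 2*(-1443 - 1*77**2) = 14 - 2*(-1443 - 1*5929) = 14 - 2*(-1443 - 5929) = 14 - 2*(-7372) = 14 + 14744 = 14758)
W + 44193 = 14758 + 44193 = 58951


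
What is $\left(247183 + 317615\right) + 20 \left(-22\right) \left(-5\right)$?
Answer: $566998$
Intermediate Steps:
$\left(247183 + 317615\right) + 20 \left(-22\right) \left(-5\right) = 564798 - -2200 = 564798 + 2200 = 566998$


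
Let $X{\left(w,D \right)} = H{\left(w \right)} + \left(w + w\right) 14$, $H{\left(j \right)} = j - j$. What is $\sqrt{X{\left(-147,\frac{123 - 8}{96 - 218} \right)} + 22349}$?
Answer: $\sqrt{18233} \approx 135.03$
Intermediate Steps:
$H{\left(j \right)} = 0$
$X{\left(w,D \right)} = 28 w$ ($X{\left(w,D \right)} = 0 + \left(w + w\right) 14 = 0 + 2 w 14 = 0 + 28 w = 28 w$)
$\sqrt{X{\left(-147,\frac{123 - 8}{96 - 218} \right)} + 22349} = \sqrt{28 \left(-147\right) + 22349} = \sqrt{-4116 + 22349} = \sqrt{18233}$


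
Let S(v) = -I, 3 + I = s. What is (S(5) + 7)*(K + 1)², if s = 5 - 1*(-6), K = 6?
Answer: -49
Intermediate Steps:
s = 11 (s = 5 + 6 = 11)
I = 8 (I = -3 + 11 = 8)
S(v) = -8 (S(v) = -1*8 = -8)
(S(5) + 7)*(K + 1)² = (-8 + 7)*(6 + 1)² = -1*7² = -1*49 = -49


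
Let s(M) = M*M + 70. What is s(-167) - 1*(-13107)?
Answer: 41066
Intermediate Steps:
s(M) = 70 + M² (s(M) = M² + 70 = 70 + M²)
s(-167) - 1*(-13107) = (70 + (-167)²) - 1*(-13107) = (70 + 27889) + 13107 = 27959 + 13107 = 41066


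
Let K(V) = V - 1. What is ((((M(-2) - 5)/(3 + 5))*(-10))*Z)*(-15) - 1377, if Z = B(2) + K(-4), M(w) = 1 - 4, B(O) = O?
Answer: -927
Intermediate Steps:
K(V) = -1 + V
M(w) = -3
Z = -3 (Z = 2 + (-1 - 4) = 2 - 5 = -3)
((((M(-2) - 5)/(3 + 5))*(-10))*Z)*(-15) - 1377 = ((((-3 - 5)/(3 + 5))*(-10))*(-3))*(-15) - 1377 = ((-8/8*(-10))*(-3))*(-15) - 1377 = ((-8*1/8*(-10))*(-3))*(-15) - 1377 = (-1*(-10)*(-3))*(-15) - 1377 = (10*(-3))*(-15) - 1377 = -30*(-15) - 1377 = 450 - 1377 = -927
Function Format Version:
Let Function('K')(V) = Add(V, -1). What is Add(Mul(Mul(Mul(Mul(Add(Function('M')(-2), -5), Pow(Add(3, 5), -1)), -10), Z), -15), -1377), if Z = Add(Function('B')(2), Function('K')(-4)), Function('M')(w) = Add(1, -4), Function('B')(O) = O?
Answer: -927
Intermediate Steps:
Function('K')(V) = Add(-1, V)
Function('M')(w) = -3
Z = -3 (Z = Add(2, Add(-1, -4)) = Add(2, -5) = -3)
Add(Mul(Mul(Mul(Mul(Add(Function('M')(-2), -5), Pow(Add(3, 5), -1)), -10), Z), -15), -1377) = Add(Mul(Mul(Mul(Mul(Add(-3, -5), Pow(Add(3, 5), -1)), -10), -3), -15), -1377) = Add(Mul(Mul(Mul(Mul(-8, Pow(8, -1)), -10), -3), -15), -1377) = Add(Mul(Mul(Mul(Mul(-8, Rational(1, 8)), -10), -3), -15), -1377) = Add(Mul(Mul(Mul(-1, -10), -3), -15), -1377) = Add(Mul(Mul(10, -3), -15), -1377) = Add(Mul(-30, -15), -1377) = Add(450, -1377) = -927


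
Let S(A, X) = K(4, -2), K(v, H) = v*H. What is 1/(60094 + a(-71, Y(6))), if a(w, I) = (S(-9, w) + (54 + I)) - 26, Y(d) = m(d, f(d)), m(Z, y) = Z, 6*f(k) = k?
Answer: 1/60120 ≈ 1.6633e-5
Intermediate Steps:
f(k) = k/6
K(v, H) = H*v
Y(d) = d
S(A, X) = -8 (S(A, X) = -2*4 = -8)
a(w, I) = 20 + I (a(w, I) = (-8 + (54 + I)) - 26 = (46 + I) - 26 = 20 + I)
1/(60094 + a(-71, Y(6))) = 1/(60094 + (20 + 6)) = 1/(60094 + 26) = 1/60120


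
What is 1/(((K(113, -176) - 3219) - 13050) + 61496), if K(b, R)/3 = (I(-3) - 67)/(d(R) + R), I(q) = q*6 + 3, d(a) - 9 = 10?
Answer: 157/7100885 ≈ 2.2110e-5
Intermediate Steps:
d(a) = 19 (d(a) = 9 + 10 = 19)
I(q) = 3 + 6*q (I(q) = 6*q + 3 = 3 + 6*q)
K(b, R) = -246/(19 + R) (K(b, R) = 3*(((3 + 6*(-3)) - 67)/(19 + R)) = 3*(((3 - 18) - 67)/(19 + R)) = 3*((-15 - 67)/(19 + R)) = 3*(-82/(19 + R)) = -246/(19 + R))
1/(((K(113, -176) - 3219) - 13050) + 61496) = 1/(((-246/(19 - 176) - 3219) - 13050) + 61496) = 1/(((-246/(-157) - 3219) - 13050) + 61496) = 1/(((-246*(-1/157) - 3219) - 13050) + 61496) = 1/(((246/157 - 3219) - 13050) + 61496) = 1/((-505137/157 - 13050) + 61496) = 1/(-2553987/157 + 61496) = 1/(7100885/157) = 157/7100885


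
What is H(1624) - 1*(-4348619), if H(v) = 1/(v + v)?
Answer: 14124314513/3248 ≈ 4.3486e+6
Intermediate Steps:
H(v) = 1/(2*v)
H(1624) - 1*(-4348619) = (½)/1624 - 1*(-4348619) = (½)*(1/1624) + 4348619 = 1/3248 + 4348619 = 14124314513/3248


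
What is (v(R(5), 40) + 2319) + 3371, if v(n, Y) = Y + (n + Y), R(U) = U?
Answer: 5775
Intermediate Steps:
v(n, Y) = n + 2*Y (v(n, Y) = Y + (Y + n) = n + 2*Y)
(v(R(5), 40) + 2319) + 3371 = ((5 + 2*40) + 2319) + 3371 = ((5 + 80) + 2319) + 3371 = (85 + 2319) + 3371 = 2404 + 3371 = 5775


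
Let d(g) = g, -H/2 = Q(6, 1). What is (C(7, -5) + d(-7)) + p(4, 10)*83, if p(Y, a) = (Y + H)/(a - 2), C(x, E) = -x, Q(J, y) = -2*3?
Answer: 152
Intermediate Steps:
Q(J, y) = -6
H = 12 (H = -2*(-6) = 12)
p(Y, a) = (12 + Y)/(-2 + a) (p(Y, a) = (Y + 12)/(a - 2) = (12 + Y)/(-2 + a))
(C(7, -5) + d(-7)) + p(4, 10)*83 = (-1*7 - 7) + ((12 + 4)/(-2 + 10))*83 = (-7 - 7) + (16/8)*83 = -14 + ((⅛)*16)*83 = -14 + 2*83 = -14 + 166 = 152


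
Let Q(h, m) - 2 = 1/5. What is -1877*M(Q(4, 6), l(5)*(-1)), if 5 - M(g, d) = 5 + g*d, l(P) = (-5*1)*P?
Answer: 103235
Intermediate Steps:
l(P) = -5*P
Q(h, m) = 11/5 (Q(h, m) = 2 + 1/5 = 2 + ⅕ = 11/5)
M(g, d) = -d*g (M(g, d) = 5 - (5 + g*d) = 5 - (5 + d*g) = 5 + (-5 - d*g) = -d*g)
-1877*M(Q(4, 6), l(5)*(-1)) = -(-1877)*-5*5*(-1)*11/5 = -(-1877)*(-25*(-1))*11/5 = -(-1877)*25*11/5 = -1877*(-55) = 103235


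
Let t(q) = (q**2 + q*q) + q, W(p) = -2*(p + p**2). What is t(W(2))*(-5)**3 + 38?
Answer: -34462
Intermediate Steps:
W(p) = -2*p - 2*p**2
t(q) = q + 2*q**2 (t(q) = (q**2 + q**2) + q = 2*q**2 + q = q + 2*q**2)
t(W(2))*(-5)**3 + 38 = ((-2*2*(1 + 2))*(1 + 2*(-2*2*(1 + 2))))*(-5)**3 + 38 = ((-2*2*3)*(1 + 2*(-2*2*3)))*(-125) + 38 = -12*(1 + 2*(-12))*(-125) + 38 = -12*(1 - 24)*(-125) + 38 = -12*(-23)*(-125) + 38 = 276*(-125) + 38 = -34500 + 38 = -34462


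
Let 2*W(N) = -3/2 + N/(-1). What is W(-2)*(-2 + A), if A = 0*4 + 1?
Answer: -¼ ≈ -0.25000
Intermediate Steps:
W(N) = -¾ - N/2 (W(N) = (-3/2 + N/(-1))/2 = (-3*½ + N*(-1))/2 = (-3/2 - N)/2 = -¾ - N/2)
A = 1 (A = 0 + 1 = 1)
W(-2)*(-2 + A) = (-¾ - ½*(-2))*(-2 + 1) = (-¾ + 1)*(-1) = (¼)*(-1) = -¼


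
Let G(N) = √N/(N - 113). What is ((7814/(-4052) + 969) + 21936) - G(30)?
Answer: 46401623/2026 + √30/83 ≈ 22903.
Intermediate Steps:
G(N) = √N/(-113 + N)
((7814/(-4052) + 969) + 21936) - G(30) = ((7814/(-4052) + 969) + 21936) - √30/(-113 + 30) = ((7814*(-1/4052) + 969) + 21936) - √30/(-83) = ((-3907/2026 + 969) + 21936) - √30*(-1)/83 = (1959287/2026 + 21936) - (-1)*√30/83 = 46401623/2026 + √30/83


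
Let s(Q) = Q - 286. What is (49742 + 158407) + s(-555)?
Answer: 207308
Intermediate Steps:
s(Q) = -286 + Q
(49742 + 158407) + s(-555) = (49742 + 158407) + (-286 - 555) = 208149 - 841 = 207308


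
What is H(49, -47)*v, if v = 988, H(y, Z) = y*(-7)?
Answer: -338884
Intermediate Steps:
H(y, Z) = -7*y
H(49, -47)*v = -7*49*988 = -343*988 = -338884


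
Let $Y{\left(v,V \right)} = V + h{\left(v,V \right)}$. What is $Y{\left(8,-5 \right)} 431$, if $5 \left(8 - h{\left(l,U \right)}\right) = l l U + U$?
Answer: $29308$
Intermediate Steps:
$h{\left(l,U \right)} = 8 - \frac{U}{5} - \frac{U l^{2}}{5}$ ($h{\left(l,U \right)} = 8 - \frac{l l U + U}{5} = 8 - \frac{l^{2} U + U}{5} = 8 - \frac{U l^{2} + U}{5} = 8 - \frac{U + U l^{2}}{5} = 8 - \left(\frac{U}{5} + \frac{U l^{2}}{5}\right) = 8 - \frac{U}{5} - \frac{U l^{2}}{5}$)
$Y{\left(v,V \right)} = 8 + \frac{4 V}{5} - \frac{V v^{2}}{5}$ ($Y{\left(v,V \right)} = V - \left(-8 + \frac{V}{5} + \frac{V v^{2}}{5}\right) = 8 + \frac{4 V}{5} - \frac{V v^{2}}{5}$)
$Y{\left(8,-5 \right)} 431 = \left(8 + \frac{4}{5} \left(-5\right) - - 8^{2}\right) 431 = \left(8 - 4 - \left(-1\right) 64\right) 431 = \left(8 - 4 + 64\right) 431 = 68 \cdot 431 = 29308$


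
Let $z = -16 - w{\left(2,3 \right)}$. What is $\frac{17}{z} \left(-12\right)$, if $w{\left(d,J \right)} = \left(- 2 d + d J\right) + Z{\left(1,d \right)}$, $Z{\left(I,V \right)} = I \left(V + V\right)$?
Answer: $\frac{102}{11} \approx 9.2727$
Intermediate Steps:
$Z{\left(I,V \right)} = 2 I V$ ($Z{\left(I,V \right)} = I 2 V = 2 I V$)
$w{\left(d,J \right)} = J d$ ($w{\left(d,J \right)} = \left(- 2 d + d J\right) + 2 \cdot 1 d = \left(- 2 d + J d\right) + 2 d = J d$)
$z = -22$ ($z = -16 - 3 \cdot 2 = -16 - 6 = -22$)
$\frac{17}{z} \left(-12\right) = \frac{17}{-22} \left(-12\right) = 17 \left(- \frac{1}{22}\right) \left(-12\right) = \left(- \frac{17}{22}\right) \left(-12\right) = \frac{102}{11}$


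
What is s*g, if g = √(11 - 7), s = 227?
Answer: 454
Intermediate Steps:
g = 2 (g = √4 = 2)
s*g = 227*2 = 454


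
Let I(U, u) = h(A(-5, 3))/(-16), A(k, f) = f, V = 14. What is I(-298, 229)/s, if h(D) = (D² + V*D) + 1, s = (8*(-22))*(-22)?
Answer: -13/15488 ≈ -0.00083936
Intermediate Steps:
s = 3872 (s = -176*(-22) = 3872)
h(D) = 1 + D² + 14*D (h(D) = (D² + 14*D) + 1 = 1 + D² + 14*D)
I(U, u) = -13/4 (I(U, u) = (1 + 3² + 14*3)/(-16) = (1 + 9 + 42)*(-1/16) = 52*(-1/16) = -13/4)
I(-298, 229)/s = -13/4/3872 = -13/4*1/3872 = -13/15488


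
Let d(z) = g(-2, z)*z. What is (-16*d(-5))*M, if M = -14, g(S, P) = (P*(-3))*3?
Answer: -50400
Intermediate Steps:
g(S, P) = -9*P (g(S, P) = -3*P*3 = -9*P)
d(z) = -9*z² (d(z) = (-9*z)*z = -9*z²)
(-16*d(-5))*M = -(-144)*(-5)²*(-14) = -(-144)*25*(-14) = -16*(-225)*(-14) = 3600*(-14) = -50400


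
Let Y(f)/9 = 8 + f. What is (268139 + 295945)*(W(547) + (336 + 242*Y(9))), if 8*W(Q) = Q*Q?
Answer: 84345365205/2 ≈ 4.2173e+10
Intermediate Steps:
Y(f) = 72 + 9*f (Y(f) = 9*(8 + f) = 72 + 9*f)
W(Q) = Q**2/8 (W(Q) = (Q*Q)/8 = Q**2/8)
(268139 + 295945)*(W(547) + (336 + 242*Y(9))) = (268139 + 295945)*((1/8)*547**2 + (336 + 242*(72 + 9*9))) = 564084*((1/8)*299209 + (336 + 242*(72 + 81))) = 564084*(299209/8 + (336 + 242*153)) = 564084*(299209/8 + (336 + 37026)) = 564084*(299209/8 + 37362) = 564084*(598105/8) = 84345365205/2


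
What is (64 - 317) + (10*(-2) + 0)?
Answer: -273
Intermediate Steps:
(64 - 317) + (10*(-2) + 0) = -253 + (-20 + 0) = -253 - 20 = -273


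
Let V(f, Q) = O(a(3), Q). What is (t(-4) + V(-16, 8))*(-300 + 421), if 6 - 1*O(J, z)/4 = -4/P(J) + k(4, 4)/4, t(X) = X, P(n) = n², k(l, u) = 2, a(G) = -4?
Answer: 2299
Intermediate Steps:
O(J, z) = 22 + 16/J² (O(J, z) = 24 - 4*(-4/J² + 2/4) = 24 - 4*(-4/J² + 2*(¼)) = 24 - 4*(-4/J² + ½) = 24 - 4*(½ - 4/J²) = 24 + (-2 + 16/J²) = 22 + 16/J²)
V(f, Q) = 23 (V(f, Q) = 22 + 16/(-4)² = 22 + 16*(1/16) = 22 + 1 = 23)
(t(-4) + V(-16, 8))*(-300 + 421) = (-4 + 23)*(-300 + 421) = 19*121 = 2299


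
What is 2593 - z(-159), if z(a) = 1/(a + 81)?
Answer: 202255/78 ≈ 2593.0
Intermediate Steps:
z(a) = 1/(81 + a)
2593 - z(-159) = 2593 - 1/(81 - 159) = 2593 - 1/(-78) = 2593 - 1*(-1/78) = 2593 + 1/78 = 202255/78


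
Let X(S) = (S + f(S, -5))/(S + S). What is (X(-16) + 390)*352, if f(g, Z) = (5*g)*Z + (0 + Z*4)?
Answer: 133276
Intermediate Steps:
f(g, Z) = 4*Z + 5*Z*g (f(g, Z) = 5*Z*g + (0 + 4*Z) = 5*Z*g + 4*Z = 4*Z + 5*Z*g)
X(S) = (-20 - 24*S)/(2*S) (X(S) = (S - 5*(4 + 5*S))/(S + S) = (S + (-20 - 25*S))/((2*S)) = (-20 - 24*S)*(1/(2*S)) = (-20 - 24*S)/(2*S))
(X(-16) + 390)*352 = ((-12 - 10/(-16)) + 390)*352 = ((-12 - 10*(-1/16)) + 390)*352 = ((-12 + 5/8) + 390)*352 = (-91/8 + 390)*352 = (3029/8)*352 = 133276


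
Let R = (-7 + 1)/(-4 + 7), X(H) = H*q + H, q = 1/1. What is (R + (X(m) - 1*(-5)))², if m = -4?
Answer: 25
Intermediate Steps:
q = 1
X(H) = 2*H (X(H) = H*1 + H = H + H = 2*H)
R = -2 (R = -6/3 = -6*⅓ = -2)
(R + (X(m) - 1*(-5)))² = (-2 + (2*(-4) - 1*(-5)))² = (-2 + (-8 + 5))² = (-2 - 3)² = (-5)² = 25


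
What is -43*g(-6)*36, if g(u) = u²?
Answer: -55728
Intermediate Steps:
-43*g(-6)*36 = -43*(-6)²*36 = -43*36*36 = -1548*36 = -55728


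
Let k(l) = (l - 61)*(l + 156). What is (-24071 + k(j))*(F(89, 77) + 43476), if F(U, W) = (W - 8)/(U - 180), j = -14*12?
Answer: -84359054781/91 ≈ -9.2702e+8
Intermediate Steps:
j = -168
F(U, W) = (-8 + W)/(-180 + U)
k(l) = (-61 + l)*(156 + l)
(-24071 + k(j))*(F(89, 77) + 43476) = (-24071 + (-9516 + (-168)**2 + 95*(-168)))*((-8 + 77)/(-180 + 89) + 43476) = (-24071 + (-9516 + 28224 - 15960))*(69/(-91) + 43476) = (-24071 + 2748)*(-1/91*69 + 43476) = -21323*(-69/91 + 43476) = -21323*3956247/91 = -84359054781/91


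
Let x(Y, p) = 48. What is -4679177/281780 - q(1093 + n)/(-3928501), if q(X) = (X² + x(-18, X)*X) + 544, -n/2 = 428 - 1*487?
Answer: -17952382640137/1106973011780 ≈ -16.218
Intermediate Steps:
n = 118 (n = -2*(428 - 1*487) = -2*(428 - 487) = -2*(-59) = 118)
q(X) = 544 + X² + 48*X (q(X) = (X² + 48*X) + 544 = 544 + X² + 48*X)
-4679177/281780 - q(1093 + n)/(-3928501) = -4679177/281780 - (544 + (1093 + 118)² + 48*(1093 + 118))/(-3928501) = -4679177*1/281780 - (544 + 1211² + 48*1211)*(-1)/3928501 = -4679177/281780 - (544 + 1466521 + 58128)*(-1)/3928501 = -4679177/281780 - 1525193*(-1)/3928501 = -4679177/281780 - 1*(-1525193/3928501) = -4679177/281780 + 1525193/3928501 = -17952382640137/1106973011780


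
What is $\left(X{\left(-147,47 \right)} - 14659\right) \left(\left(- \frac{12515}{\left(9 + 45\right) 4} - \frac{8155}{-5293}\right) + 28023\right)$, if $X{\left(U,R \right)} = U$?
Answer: $- \frac{236702627784227}{571644} \approx -4.1407 \cdot 10^{8}$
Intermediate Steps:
$\left(X{\left(-147,47 \right)} - 14659\right) \left(\left(- \frac{12515}{\left(9 + 45\right) 4} - \frac{8155}{-5293}\right) + 28023\right) = \left(-147 - 14659\right) \left(\left(- \frac{12515}{\left(9 + 45\right) 4} - \frac{8155}{-5293}\right) + 28023\right) = - 14806 \left(\left(- \frac{12515}{54 \cdot 4} - - \frac{8155}{5293}\right) + 28023\right) = - 14806 \left(\left(- \frac{12515}{216} + \frac{8155}{5293}\right) + 28023\right) = - 14806 \left(- \frac{64480415}{1143288} + 28023\right) = \left(-14806\right) \frac{31973879209}{1143288} = - \frac{236702627784227}{571644}$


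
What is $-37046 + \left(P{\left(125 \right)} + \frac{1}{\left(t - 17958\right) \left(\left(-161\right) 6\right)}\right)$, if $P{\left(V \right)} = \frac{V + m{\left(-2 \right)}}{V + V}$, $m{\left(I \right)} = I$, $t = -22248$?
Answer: $- \frac{179851292128621}{4854874500} \approx -37046.0$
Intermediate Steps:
$P{\left(V \right)} = \frac{-2 + V}{2 V}$ ($P{\left(V \right)} = \frac{V - 2}{V + V} = \frac{-2 + V}{2 V}$)
$-37046 + \left(P{\left(125 \right)} + \frac{1}{\left(t - 17958\right) \left(\left(-161\right) 6\right)}\right) = -37046 + \left(\frac{-2 + 125}{2 \cdot 125} + \frac{1}{\left(-22248 - 17958\right) \left(\left(-161\right) 6\right)}\right) = -37046 + \left(\frac{1}{2} \cdot \frac{1}{125} \cdot 123 + \frac{1}{\left(-40206\right) \left(-966\right)}\right) = -37046 + \left(\frac{123}{250} - - \frac{1}{38838996}\right) = -37046 + \left(\frac{123}{250} + \frac{1}{38838996}\right) = -37046 + \frac{2388598379}{4854874500} = - \frac{179851292128621}{4854874500}$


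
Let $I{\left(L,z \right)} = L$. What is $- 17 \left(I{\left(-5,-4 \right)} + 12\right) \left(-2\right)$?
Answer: $238$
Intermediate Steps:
$- 17 \left(I{\left(-5,-4 \right)} + 12\right) \left(-2\right) = - 17 \left(-5 + 12\right) \left(-2\right) = \left(-17\right) 7 \left(-2\right) = \left(-119\right) \left(-2\right) = 238$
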